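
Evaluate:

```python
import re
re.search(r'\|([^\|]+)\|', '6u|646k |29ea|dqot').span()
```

Unlike `match`, `search` isn't anchored — it looks for the pattern anywhere in the string.
The match spans [2:9] → '|646k |'.
Captured: group 1 = '646k '.

(2, 9)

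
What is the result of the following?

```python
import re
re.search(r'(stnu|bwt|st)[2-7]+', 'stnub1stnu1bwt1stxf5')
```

None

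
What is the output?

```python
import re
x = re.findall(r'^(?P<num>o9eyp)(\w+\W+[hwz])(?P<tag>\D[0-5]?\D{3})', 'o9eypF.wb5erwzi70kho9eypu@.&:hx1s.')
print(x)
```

Pattern: anchored at the start of the string; then the literal 'o9', then the literal 'eyp' (captured as 'num'); then one or more of a word character, then one or more of a non-word character, then one of [hwz] (captured); then a non-digit, then optionally a character in [0-5], then exactly 3 of a non-digit (captured as 'tag').
With 3 capturing groups, `findall` returns a 3-tuple per match.

[('o9eyp', 'F.w', 'b5erw')]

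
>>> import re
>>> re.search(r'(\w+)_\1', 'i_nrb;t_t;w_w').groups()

('t',)

`\1` has to match the exact text group 1 already captured.
`search` walks the string left to right and returns the first match it finds.
The match spans [6:9] → 't_t'.
Captured: group 1 = 't'.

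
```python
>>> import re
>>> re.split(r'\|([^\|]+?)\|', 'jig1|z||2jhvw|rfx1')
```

Matches to split on: at [4:7] → '|z|'; at [7:14] → '|2jhvw|'.
Because the pattern has a capturing group, `split` also inserts each captured text between the pieces.

['jig1', 'z', '', '2jhvw', 'rfx1']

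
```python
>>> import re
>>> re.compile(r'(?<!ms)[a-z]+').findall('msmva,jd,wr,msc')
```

The negative lookaround is zero-width — it rules out positions where the adjacent text would match, without consuming anything.
Scanning left to right: at [0:5] → 'msmva'; at [6:8] → 'jd'; at [9:11] → 'wr'; at [12:15] → 'msc'.
With no groups in the pattern, `findall` gives back each whole match — 4 here.

['msmva', 'jd', 'wr', 'msc']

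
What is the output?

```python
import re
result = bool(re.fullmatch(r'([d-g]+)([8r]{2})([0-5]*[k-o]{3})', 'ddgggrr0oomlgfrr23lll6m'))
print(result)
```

`fullmatch` succeeds only if the pattern covers the string from start to end.
Here the string isn't matched end-to-end, so the call returns None, and `bool(None)` is False.

False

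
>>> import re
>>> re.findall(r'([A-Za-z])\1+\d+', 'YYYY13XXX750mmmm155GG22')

The backreference `\1` re-matches whatever the first group consumed, character for character.
`findall` collects group 1 from each match (4 total).

['Y', 'X', 'm', 'G']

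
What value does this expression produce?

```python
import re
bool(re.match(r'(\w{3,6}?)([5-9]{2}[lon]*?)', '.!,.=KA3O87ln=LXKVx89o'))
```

False

The pattern matches 3 to 6 of a word character (lazy) (captured); then exactly 2 of a character in [5-9], then zero or more of one of [lon] (lazy) (captured).
With `match`, the pattern is implicitly anchored at the beginning.
Here the pattern fails at index 0, so the call returns None, and `bool(None)` is False.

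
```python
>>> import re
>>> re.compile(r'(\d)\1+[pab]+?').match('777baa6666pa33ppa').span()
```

(0, 4)

`\1` is not a pattern — it's the concrete string captured by group 1, re-applied verbatim.
`match` is anchored at position 0; if the pattern doesn't fit there, it returns None.
The match spans [0:4] → '777b'.
Captured: group 1 = '7'.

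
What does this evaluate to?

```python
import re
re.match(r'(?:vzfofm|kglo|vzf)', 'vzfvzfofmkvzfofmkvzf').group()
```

'vzf'

`match` is anchored at position 0; if the pattern doesn't fit there, it returns None.
The match spans [0:3] → 'vzf'.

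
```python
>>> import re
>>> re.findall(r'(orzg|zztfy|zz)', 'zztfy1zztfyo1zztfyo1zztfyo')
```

['zztfy', 'zztfy', 'zztfy', 'zztfy']

Alternation tries branches left to right and keeps the first one that lets the overall match succeed at that position.
Walking the string: at [0:5] match 'zztfy', group 1 = 'zztfy'; at [6:11] match 'zztfy', group 1 = 'zztfy'; at [13:18] match 'zztfy', group 1 = 'zztfy'; at [20:25] match 'zztfy', group 1 = 'zztfy'.
With a single group, `findall` returns only what that group captured — 4 items.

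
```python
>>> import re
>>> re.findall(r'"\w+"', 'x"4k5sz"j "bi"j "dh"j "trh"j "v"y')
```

Walking the string: at [1:8] → '"4k5sz"'; at [10:14] → '"bi"'; at [16:20] → '"dh"'; at [22:27] → '"trh"'; at [29:32] → '"v"'.
`findall` yields the raw match text (5 of them) because the pattern has no groups.

['"4k5sz"', '"bi"', '"dh"', '"trh"', '"v"']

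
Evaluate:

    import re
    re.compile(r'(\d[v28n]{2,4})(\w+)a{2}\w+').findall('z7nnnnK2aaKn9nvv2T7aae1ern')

[('7nnnn', 'K2aaKn9nvv2T7')]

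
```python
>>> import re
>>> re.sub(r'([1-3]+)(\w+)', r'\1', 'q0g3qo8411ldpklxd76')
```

'q0g3'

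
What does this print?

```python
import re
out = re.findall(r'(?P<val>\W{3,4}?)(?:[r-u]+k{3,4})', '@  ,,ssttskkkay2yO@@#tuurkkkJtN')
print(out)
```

With a single group, `findall` returns only what that group captured — 2 items.

['  ,,', '@@#']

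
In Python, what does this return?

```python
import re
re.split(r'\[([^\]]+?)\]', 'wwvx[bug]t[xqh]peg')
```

With a capturing group present, the delimiter's captured portion is kept in the result list.

['wwvx', 'bug', 't', 'xqh', 'peg']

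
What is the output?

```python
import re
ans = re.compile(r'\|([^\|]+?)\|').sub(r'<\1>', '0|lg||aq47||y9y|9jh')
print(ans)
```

0<lg><aq47><y9y>9jh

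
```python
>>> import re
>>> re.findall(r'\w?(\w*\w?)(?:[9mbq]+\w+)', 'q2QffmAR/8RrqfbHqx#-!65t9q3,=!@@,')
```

['2Qff', 'RrqfbH', '5t9']

One capturing group, so `findall` returns just the captured substring from each match — 3 in all.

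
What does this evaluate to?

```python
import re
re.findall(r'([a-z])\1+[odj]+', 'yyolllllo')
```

['y', 'l']

A backreference is literal: `\1` must see the identical characters the first group matched.
Scanning left to right: at [0:3] match 'yyo', group 1 = 'y'; at [3:9] match 'lllllo', group 1 = 'l'.
One capturing group, so `findall` returns just the captured substring from each match — 2 in all.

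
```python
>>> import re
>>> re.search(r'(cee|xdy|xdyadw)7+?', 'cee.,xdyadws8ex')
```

None

Here nothing in the string fits, so the call returns None.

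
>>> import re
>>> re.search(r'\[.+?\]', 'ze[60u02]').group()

'[60u02]'

The match spans [2:9] → '[60u02]'.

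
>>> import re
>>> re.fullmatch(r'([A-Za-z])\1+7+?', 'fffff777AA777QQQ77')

None

`\1` has to match the exact text group 1 already captured.
`fullmatch` succeeds only if the pattern covers the string from start to end.
Here the string isn't matched end-to-end, so the call returns None.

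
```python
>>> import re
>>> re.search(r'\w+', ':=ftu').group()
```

Pattern: one or more of a word character.
Unlike `match`, `search` isn't anchored — it looks for the pattern anywhere in the string.
The match spans [2:5] → 'ftu'.

'ftu'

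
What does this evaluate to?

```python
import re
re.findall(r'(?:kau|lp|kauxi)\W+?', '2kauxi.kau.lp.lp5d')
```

Scanning left to right: at [1:7] → 'kauxi.'; at [7:11] → 'kau.'; at [11:14] → 'lp.'.
`findall` yields the raw match text (3 of them) because the pattern has no groups.

['kauxi.', 'kau.', 'lp.']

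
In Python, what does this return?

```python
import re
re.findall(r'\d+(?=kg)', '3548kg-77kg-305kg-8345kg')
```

['3548', '77', '305', '8345']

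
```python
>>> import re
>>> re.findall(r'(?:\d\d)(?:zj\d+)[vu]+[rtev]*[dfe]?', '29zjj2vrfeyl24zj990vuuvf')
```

['24zj990vuuvf']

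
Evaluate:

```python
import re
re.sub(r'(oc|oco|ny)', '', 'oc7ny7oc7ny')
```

'777'

Matches: at [0:2] → 'oc'; at [3:5] → 'ny'; at [6:8] → 'oc'; at [9:11] → 'ny'.
Every occurrence is swapped for ''.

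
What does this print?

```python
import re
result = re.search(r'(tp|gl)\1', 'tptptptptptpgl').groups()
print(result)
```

The match spans [0:4] → 'tptp'.
Captured: group 1 = 'tp'.

('tp',)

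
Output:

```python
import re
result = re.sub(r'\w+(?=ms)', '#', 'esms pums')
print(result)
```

#ms #ms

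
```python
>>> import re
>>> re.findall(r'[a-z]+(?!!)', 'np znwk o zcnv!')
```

`(?!…)`/`(?<!…)` only lets a position through if the neighbouring text does NOT match; no characters are consumed.
Walking the string: at [0:2] → 'np'; at [3:7] → 'znwk'; at [8:9] → 'o'; at [10:13] → 'zcn'.
No capturing groups, so `findall` returns the 4 full match strings.

['np', 'znwk', 'o', 'zcn']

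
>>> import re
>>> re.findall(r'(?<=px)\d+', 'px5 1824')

['5']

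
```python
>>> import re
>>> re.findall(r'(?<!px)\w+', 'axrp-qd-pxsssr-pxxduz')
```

A negative assertion filters positions out without eating any characters.
No capturing groups, so `findall` returns the 4 full match strings.

['axrp', 'qd', 'pxsssr', 'pxxduz']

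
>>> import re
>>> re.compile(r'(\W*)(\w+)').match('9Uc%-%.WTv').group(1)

The pattern matches zero or more of a non-word character (captured); then one or more of a word character (captured).
With `match`, the pattern is implicitly anchored at the beginning.
The match spans [0:3] → '9Uc'.
Captured: group 1 = '', group 2 = '9Uc'.

''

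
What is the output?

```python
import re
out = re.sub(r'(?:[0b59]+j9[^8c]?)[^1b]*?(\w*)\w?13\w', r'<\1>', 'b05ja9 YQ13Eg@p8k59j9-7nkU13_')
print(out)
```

b05ja9 YQ13Eg@p8k<7nkU>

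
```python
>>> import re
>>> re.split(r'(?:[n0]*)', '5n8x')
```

Splitting on the pattern gives 6 pieces.

['', '5', '', '8', 'x', '']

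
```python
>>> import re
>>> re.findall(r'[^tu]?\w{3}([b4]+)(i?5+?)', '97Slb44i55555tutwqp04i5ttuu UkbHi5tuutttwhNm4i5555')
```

Pattern: optionally any character except [tu], then exactly 3 of a word character; then one or more of one of [b4] (captured); then optionally the literal 'i', then one or more of a literal '5' (lazy) (captured).
Walking the string: at [0:9] match '97Slb44i5', groups = ('b44', 'i5'); at [16:23] match 'wqp04i5', groups = ('4', 'i5'); at [40:47] match 'whNm4i5', groups = ('4', 'i5').
With 2 capturing groups, `findall` returns a 2-tuple per match.

[('b44', 'i5'), ('4', 'i5'), ('4', 'i5')]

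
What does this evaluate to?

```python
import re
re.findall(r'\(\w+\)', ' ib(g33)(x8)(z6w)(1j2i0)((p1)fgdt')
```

Walking the string: at [3:8] → '(g33)'; at [8:12] → '(x8)'; at [12:17] → '(z6w)'; at [17:24] → '(1j2i0)'; at [25:29] → '(p1)'.
With no groups in the pattern, `findall` gives back each whole match — 5 here.

['(g33)', '(x8)', '(z6w)', '(1j2i0)', '(p1)']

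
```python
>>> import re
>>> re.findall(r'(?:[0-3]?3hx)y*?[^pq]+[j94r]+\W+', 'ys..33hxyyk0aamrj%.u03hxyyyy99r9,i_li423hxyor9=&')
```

This matches optionally a character in [0-3], then the literal '3hx' (non-capturing group); then zero or more of a literal 'y' (lazy); then one or more of any character except [pq], then one or more of one of [j94r], then one or more of a non-word character.
Scanning left to right: at [4:48] → '33hxyyk0aamrj%.u03hxyyyy99r9,i_li423hxyor9=&'.
Since nothing is captured, `findall` lists the 1 matched substring directly.

['33hxyyk0aamrj%.u03hxyyyy99r9,i_li423hxyor9=&']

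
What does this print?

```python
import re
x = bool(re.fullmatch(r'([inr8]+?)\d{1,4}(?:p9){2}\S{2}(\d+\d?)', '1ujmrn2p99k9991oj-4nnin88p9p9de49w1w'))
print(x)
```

The pattern matches one or more of one of [inr8] (lazy) (captured); then 1 to 4 of a digit, then the literal 'p9' repeated 2 times, then exactly 2 of a non-whitespace character; then one or more of a digit, then optionally a digit (captured).
`re.fullmatch` is like wrapping the pattern in `^…$` (in single-line mode).
Here there's no way to consume every character, so the call returns None, and `bool(None)` is False.

False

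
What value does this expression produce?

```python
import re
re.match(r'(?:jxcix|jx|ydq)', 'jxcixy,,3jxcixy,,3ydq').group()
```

'jxcix'

The regex engine tests alternatives in the order written; an earlier branch that matches wins even if a later one would match more.
With `match`, the pattern is implicitly anchored at the beginning.
The match spans [0:5] → 'jxcix'.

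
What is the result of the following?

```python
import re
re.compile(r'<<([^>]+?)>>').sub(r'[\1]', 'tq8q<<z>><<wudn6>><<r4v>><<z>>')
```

'tq8q[z][wudn6][r4v][z]'

Matches: at [4:9] → '<<z>>'; at [9:18] → '<<wudn6>>'; at [18:25] → '<<r4v>>'; at [25:30] → '<<z>>'.
`\1` in the replacement pulls in group 1's text for each match.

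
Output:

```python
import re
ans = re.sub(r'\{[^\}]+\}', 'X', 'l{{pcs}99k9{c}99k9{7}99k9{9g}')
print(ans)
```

lX99k9X99k9X99k9X

Matches: at [1:7] → '{{pcs}'; at [11:14] → '{c}'; at [18:21] → '{7}'; at [25:29] → '{9g}'.
`sub` substitutes 'X' at each match site.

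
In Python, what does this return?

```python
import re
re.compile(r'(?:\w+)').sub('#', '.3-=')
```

The pattern matches one or more of a word character (non-capturing group).
Matches: at [1:2] → '3'.
`sub` substitutes '#' at each match site.

'.#-='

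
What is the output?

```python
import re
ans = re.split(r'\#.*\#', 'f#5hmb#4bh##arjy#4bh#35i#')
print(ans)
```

Matches to split on: at [1:25] → '#5hmb#4bh##arjy#4bh#35i#'.
The string is cut at each match, leaving 2 pieces.

['f', '']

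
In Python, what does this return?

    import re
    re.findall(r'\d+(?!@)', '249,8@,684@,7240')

['249', '68', '7240']

The negative lookaround is zero-width — it rules out positions where the adjacent text would match, without consuming anything.
Since nothing is captured, `findall` lists the 3 matched substrings directly.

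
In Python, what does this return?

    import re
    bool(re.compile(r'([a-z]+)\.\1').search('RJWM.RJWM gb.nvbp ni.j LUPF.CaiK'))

False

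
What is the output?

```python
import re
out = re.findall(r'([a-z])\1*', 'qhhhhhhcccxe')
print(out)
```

['q', 'h', 'c', 'x', 'e']

`\1` is not a pattern — it's the concrete string captured by group 1, re-applied verbatim.
One capturing group, so `findall` returns just the captured substring from each match — 5 in all.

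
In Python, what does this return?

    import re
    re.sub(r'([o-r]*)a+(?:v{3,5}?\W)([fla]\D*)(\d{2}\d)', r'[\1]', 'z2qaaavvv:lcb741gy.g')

Pattern: zero or more of a character in [o-r] (captured); then one or more of a literal 'a'; then 3 to 5 of a literal 'v' (lazy), then a non-word character (non-capturing group); then one of [fla], then zero or more of a non-digit (captured); then exactly 2 of a digit, then a digit (captured).
Matches: at [2:16] → 'qaaavvv:lcb741'.
`\1` in the replacement pulls in group 1's text for each match.

'z2[q]gy.g'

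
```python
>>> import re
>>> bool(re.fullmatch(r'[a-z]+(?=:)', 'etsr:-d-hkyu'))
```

False

Because the assertion is zero-width, the text it checks is not consumed and won't appear in the result.
For `fullmatch`, every character of the input must be accounted for by the pattern.
Here the string isn't matched end-to-end, so the call returns None, and `bool(None)` is False.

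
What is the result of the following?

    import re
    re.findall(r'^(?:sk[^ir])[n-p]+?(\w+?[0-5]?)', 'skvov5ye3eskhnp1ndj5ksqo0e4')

Pattern: anchored at the start of the string; then the literal 'sk', then any character except [ir] (non-capturing group); then one or more of a character in [n-p] (lazy); then one or more of a word character (lazy), then optionally a character in [0-5] (captured).
With the lazy modifier that quantifier settles for the fewest repetitions that let the rest of the pattern succeed (the atoms after it are unaffected and can still be greedy).
Walking the string: at [0:6] match 'skvov5', group 1 = 'v5'.
Because there's exactly one group, `findall` drops the full match and keeps group 1 from the one hit.

['v5']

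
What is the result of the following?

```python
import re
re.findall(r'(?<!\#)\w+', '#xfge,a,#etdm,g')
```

The negative lookaround is zero-width — it rules out positions where the adjacent text would match, without consuming anything.
Since nothing is captured, `findall` lists the 4 matched substrings directly.

['fge', 'a', 'tdm', 'g']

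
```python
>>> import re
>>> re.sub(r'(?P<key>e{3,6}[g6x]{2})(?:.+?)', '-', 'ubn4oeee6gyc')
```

'ubn4o-c'

The `?` after the quantifier makes it lazy — it takes as little as possible before letting the rest of the pattern try.
Every occurrence is swapped for '-'.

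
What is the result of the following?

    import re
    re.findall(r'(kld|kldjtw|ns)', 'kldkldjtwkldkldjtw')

Alternation isn't longest-match — the leftmost alternative that fits at this position is chosen.
Matches: at [0:3] match 'kld', group 1 = 'kld'; at [3:6] match 'kld', group 1 = 'kld'; at [9:12] match 'kld', group 1 = 'kld'; at [12:15] match 'kld', group 1 = 'kld'.
One capturing group, so `findall` returns just the captured substring from each match — 4 in all.

['kld', 'kld', 'kld', 'kld']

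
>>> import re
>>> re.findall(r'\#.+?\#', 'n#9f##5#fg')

['#9f#', '#5#']

With the lazy modifier that quantifier settles for the fewest repetitions that let the rest of the pattern succeed (the atoms after it are unaffected and can still be greedy).
Matches: at [1:5] → '#9f#'; at [5:8] → '#5#'.
Since nothing is captured, `findall` lists the 2 matched substrings directly.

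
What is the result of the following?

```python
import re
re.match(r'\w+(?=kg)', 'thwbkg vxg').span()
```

(0, 4)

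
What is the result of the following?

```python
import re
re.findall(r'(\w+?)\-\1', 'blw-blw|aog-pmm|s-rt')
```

['blw']

`\1` is not a pattern — it's the concrete string captured by group 1, re-applied verbatim.
Walking the string: at [0:7] match 'blw-blw', group 1 = 'blw'.
With a single group, `findall` returns only what that group captured — 1 item.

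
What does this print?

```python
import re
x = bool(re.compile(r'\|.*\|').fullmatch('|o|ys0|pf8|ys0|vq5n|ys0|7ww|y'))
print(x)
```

`re.fullmatch` is like wrapping the pattern in `^…$` (in single-line mode).
Here there's no way to consume every character, so the call returns None, and `bool(None)` is False.

False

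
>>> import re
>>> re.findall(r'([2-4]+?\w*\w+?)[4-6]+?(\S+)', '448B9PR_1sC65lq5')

[('448B9PR_1sC6', 'lq5')]

Multiple groups make `findall` return tuples — one 2-tuple for the one match.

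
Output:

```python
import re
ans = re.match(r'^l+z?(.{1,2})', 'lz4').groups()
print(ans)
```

('4',)

Pattern: anchored at the start of the string; then one or more of the literal 'l', then optionally the literal 'z'; then 1 to 2 of any character (captured).
`re.match` won't scan ahead — the pattern has to work from the very first character.
The match spans [0:3] → 'lz4'.
Captured: group 1 = '4'.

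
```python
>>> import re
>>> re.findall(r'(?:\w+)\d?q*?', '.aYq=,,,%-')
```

['aYq']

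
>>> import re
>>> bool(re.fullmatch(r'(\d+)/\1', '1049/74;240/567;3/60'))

False

A backreference is literal: `\1` must see the identical characters the first group matched.
`re.fullmatch` requires the pattern to consume the entire string.
Here the string isn't matched end-to-end, so the call returns None, and `bool(None)` is False.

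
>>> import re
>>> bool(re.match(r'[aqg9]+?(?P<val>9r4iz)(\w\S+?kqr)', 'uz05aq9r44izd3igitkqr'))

False

Pattern: one or more of one of [aqg9] (lazy); then the literal '9r', then the literal '4iz' (captured as 'val'); then a word character, then one or more of a non-whitespace character (lazy), then the literal 'kqr' (captured).
`re.match` won't scan ahead — the pattern has to work from the very first character.
Here position 0 doesn't satisfy it, so the call returns None, and `bool(None)` is False.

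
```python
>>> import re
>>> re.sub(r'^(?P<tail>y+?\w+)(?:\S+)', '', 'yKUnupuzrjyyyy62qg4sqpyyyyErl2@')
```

This matches anchored at the start of the string; then one or more of a literal 'y' (lazy), then one or more of a word character (captured as 'tail'); then one or more of a non-whitespace character (non-capturing group).
Matches: at [0:31] → 'yKUnupuzrjyyyy62qg4sqpyyyyErl2@'.
Each match is replaced by ''.

''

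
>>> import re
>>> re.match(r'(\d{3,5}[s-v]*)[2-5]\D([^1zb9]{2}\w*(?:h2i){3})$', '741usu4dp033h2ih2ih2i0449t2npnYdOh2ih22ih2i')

None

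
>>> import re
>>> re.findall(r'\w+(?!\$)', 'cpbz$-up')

['cpb', 'up']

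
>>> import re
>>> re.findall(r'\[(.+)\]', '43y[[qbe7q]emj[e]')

['[qbe7q]emj[e']

With a single group, `findall` returns only what that group captured — 1 item.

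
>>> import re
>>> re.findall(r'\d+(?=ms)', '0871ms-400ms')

Lookahead/lookbehind check context without consuming it, so the matched span excludes the asserted characters.
Matches: at [0:4] → '0871'; at [7:10] → '400'.
Since nothing is captured, `findall` lists the 2 matched substrings directly.

['0871', '400']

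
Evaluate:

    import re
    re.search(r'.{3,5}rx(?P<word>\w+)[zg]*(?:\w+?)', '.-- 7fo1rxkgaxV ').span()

(3, 15)

The pattern matches 3 to 5 of any character, then the literal 'rx'; then one or more of a word character (captured as 'word'); then zero or more of one of [zg]; then one or more of a word character (lazy) (non-capturing group).
Unlike `match`, `search` isn't anchored — it looks for the pattern anywhere in the string.
The match spans [3:15] → ' 7fo1rxkgaxV'.
Captured: group 1 = 'kgax'.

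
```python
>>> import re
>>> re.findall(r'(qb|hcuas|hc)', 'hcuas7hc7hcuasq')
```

['hcuas', 'hc', 'hcuas']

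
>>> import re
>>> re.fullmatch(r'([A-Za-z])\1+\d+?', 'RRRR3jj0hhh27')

None

`\1` is not a pattern — it's the concrete string captured by group 1, re-applied verbatim.
`re.fullmatch` is like wrapping the pattern in `^…$` (in single-line mode).
Here the pattern can't cover the whole string, so the call returns None.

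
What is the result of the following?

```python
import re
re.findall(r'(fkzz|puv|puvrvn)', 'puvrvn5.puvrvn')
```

['puv', 'puv']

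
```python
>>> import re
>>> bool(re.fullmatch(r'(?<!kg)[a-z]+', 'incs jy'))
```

`re.fullmatch` requires the pattern to consume the entire string.
Here the string isn't matched end-to-end, so the call returns None, and `bool(None)` is False.

False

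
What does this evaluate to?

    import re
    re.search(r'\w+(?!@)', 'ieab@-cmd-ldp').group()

'iea'

The negative lookaround is zero-width — it rules out positions where the adjacent text would match, without consuming anything.
The match spans [0:3] → 'iea'.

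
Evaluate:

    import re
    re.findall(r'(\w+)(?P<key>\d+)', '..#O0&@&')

[('O', '0')]

The pattern matches one or more of a word character (captured); then one or more of a digit (captured as 'key').
Matches: at [3:5] match 'O0', groups = ('O', '0').
Multiple groups make `findall` return tuples — one 2-tuple for the one match.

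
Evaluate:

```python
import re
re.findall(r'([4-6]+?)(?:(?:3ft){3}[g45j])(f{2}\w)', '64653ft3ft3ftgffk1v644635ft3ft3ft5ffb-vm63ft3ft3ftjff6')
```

[('6465', 'ffk'), ('6', 'ff6')]

Pattern: one or more of a character in [4-6] (lazy) (captured); then the literal '3ft' repeated 3 times, then one of [g45j] (non-capturing group); then exactly 2 of a literal 'f', then a word character (captured).
Scanning left to right: at [0:17] match '64653ft3ft3ftgffk', groups = ('6465', 'ffk'); at [40:54] match '63ft3ft3ftjff6', groups = ('6', 'ff6').
Multiple groups make `findall` return tuples — one 2-tuple for each match.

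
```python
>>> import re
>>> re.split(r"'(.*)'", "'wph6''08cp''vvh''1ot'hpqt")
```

Matches to split on: at [0:22] → "'wph6''08cp''vvh''1ot'".
`re.split` interleaves the captured-group text with the surrounding fragments.

['', "wph6''08cp''vvh''1ot", 'hpqt']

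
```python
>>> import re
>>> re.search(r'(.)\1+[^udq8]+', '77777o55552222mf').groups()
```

('7',)

A backreference is literal: `\1` must see the identical characters the first group matched.
`search` walks the string left to right and returns the first match it finds.
The match spans [0:16] → '77777o55552222mf'.
Captured: group 1 = '7'.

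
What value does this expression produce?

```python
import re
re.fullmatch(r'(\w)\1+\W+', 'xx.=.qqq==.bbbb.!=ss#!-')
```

None

After group 1 captures some text, `\1` only succeeds where that same text appears again.
`re.fullmatch` is like wrapping the pattern in `^…$` (in single-line mode).
Here there's no way to consume every character, so the call returns None.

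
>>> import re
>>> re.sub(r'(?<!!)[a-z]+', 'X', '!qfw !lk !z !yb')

'!qX !lX !z !yX'

A negative assertion filters positions out without eating any characters.
Matches: at [2:4] → 'fw'; at [7:8] → 'k'; at [14:15] → 'b'.
Each match is replaced by 'X'.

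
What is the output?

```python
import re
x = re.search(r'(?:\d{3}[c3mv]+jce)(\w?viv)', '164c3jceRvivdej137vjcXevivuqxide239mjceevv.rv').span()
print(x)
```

(0, 12)

The pattern matches exactly 3 of a digit, then one or more of one of [c3mv], then the literal 'jce' (non-capturing group); then optionally a word character, then the literal 'viv' (captured).
`re.search` scans for the first position where the pattern succeeds.
The match spans [0:12] → '164c3jceRviv'.
Captured: group 1 = 'Rviv'.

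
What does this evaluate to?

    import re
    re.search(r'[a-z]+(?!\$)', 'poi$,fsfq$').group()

Because the assertion is negative and zero-width, positions next to the forbidden text are skipped.
`search` walks the string left to right and returns the first match it finds.
The match spans [0:2] → 'po'.

'po'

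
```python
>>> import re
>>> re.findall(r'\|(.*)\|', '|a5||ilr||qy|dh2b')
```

['a5||ilr||qy']

One capturing group, so `findall` returns just the captured substring from the one match — 1 in all.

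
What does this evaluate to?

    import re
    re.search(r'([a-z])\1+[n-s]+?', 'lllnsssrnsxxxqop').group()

A backreference is literal: `\1` must see the identical characters the first group matched.
`re.search` tries every starting position until one works.
The match spans [0:4] → 'llln'.
Captured: group 1 = 'l'.

'llln'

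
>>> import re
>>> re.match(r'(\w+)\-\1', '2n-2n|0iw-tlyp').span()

`re.match` only tries the pattern at the start of the string.
The match spans [0:5] → '2n-2n'.

(0, 5)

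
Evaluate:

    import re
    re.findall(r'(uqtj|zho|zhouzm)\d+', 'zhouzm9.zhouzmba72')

`findall` collects group 1 from the one match (1 total).

['zhouzm']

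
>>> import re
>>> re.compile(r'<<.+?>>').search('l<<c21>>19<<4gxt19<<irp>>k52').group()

'<<c21>>'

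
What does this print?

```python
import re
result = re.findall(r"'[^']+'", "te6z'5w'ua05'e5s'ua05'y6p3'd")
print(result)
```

["'5w'", "'e5s'", "'y6p3'"]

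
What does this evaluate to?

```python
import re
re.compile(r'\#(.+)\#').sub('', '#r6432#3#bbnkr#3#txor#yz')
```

Every occurrence is swapped for ''.

'yz'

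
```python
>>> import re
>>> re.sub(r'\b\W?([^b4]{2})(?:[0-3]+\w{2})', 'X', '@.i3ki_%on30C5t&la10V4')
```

'@.i3ki_XtX'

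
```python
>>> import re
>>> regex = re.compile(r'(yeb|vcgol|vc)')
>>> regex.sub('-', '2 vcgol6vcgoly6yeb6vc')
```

Alternation tries branches left to right and keeps the first one that lets the overall match succeed at that position.
Matches: at [2:7] → 'vcgol'; at [8:13] → 'vcgol'; at [15:18] → 'yeb'; at [19:21] → 'vc'.
Each match is replaced by '-'.

'2 -6-y6-6-'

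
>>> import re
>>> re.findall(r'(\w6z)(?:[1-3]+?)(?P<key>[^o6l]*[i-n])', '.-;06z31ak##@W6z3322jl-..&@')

2 groups means each result is a tuple of 2 captured strings — 2 here.

[('06z', '1ak'), ('W6z', '322jl')]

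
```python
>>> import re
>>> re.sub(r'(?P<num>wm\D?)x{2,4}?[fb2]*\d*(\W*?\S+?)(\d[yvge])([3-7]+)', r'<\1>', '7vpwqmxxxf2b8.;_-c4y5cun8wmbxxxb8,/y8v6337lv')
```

'7vpwqmxxxf2b8.;_-c4y5cun8<wmb>lv'

This matches the literal 'wm', then optionally a non-digit (captured as 'num'); then 2 to 4 of a literal 'x' (lazy), then zero or more of one of [fb2], then zero or more of a digit; then zero or more of a non-word character (lazy), then one or more of a non-whitespace character (lazy) (captured); then a digit, then one of [yvge] (captured); then one or more of a character in [3-7] (captured).
The replacement refers to a captured group, so each match is rewritten using its own captured text.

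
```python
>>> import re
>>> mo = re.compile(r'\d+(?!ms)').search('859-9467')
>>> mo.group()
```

'859'

A negative assertion filters positions out without eating any characters.
Unlike `match`, `search` isn't anchored — it looks for the pattern anywhere in the string.
The match spans [0:3] → '859'.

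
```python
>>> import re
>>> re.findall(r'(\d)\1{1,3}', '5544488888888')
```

`\1` is not a pattern — it's the concrete string captured by group 1, re-applied verbatim.
Walking the string: at [0:2] match '55', group 1 = '5'; at [2:5] match '444', group 1 = '4'; at [5:9] match '8888', group 1 = '8'; at [9:13] match '8888', group 1 = '8'.
`findall` collects group 1 from each match (4 total).

['5', '4', '8', '8']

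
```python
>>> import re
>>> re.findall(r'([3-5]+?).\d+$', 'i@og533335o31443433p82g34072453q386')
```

This matches one or more of a character in [3-5] (lazy) (captured); then any character, then one or more of a digit; then anchored at the end.
Matches: at [28:35] match '453q386', group 1 = '453'.
One capturing group, so `findall` returns just the captured substring from the one match — 1 in all.

['453']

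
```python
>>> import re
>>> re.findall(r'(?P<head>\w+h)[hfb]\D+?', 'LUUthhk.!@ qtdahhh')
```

['LUUth', 'qtdah']

This matches one or more of a word character, then the literal 'h' (captured as 'head'); then one of [hfb], then one or more of a non-digit (lazy).
Matches: at [0:7] match 'LUUthhk', group 1 = 'LUUth'; at [11:18] match 'qtdahhh', group 1 = 'qtdah'.
`findall` collects group 1 from each match (2 total).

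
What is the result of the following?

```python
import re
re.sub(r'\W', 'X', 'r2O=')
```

The pattern matches a non-word character.
Matches: at [3:4] → '='.
Each match is replaced by 'X'.

'r2OX'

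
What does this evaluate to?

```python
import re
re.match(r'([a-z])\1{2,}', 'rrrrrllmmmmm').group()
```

With `match`, the pattern is implicitly anchored at the beginning.
The match spans [0:5] → 'rrrrr'.

'rrrrr'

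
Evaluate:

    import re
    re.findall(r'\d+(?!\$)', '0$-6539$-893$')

['653', '89']

Because the assertion is negative and zero-width, positions next to the forbidden text are skipped.
Since nothing is captured, `findall` lists the 2 matched substrings directly.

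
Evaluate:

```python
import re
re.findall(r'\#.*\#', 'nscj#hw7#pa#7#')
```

['#hw7#pa#7#']

Since nothing is captured, `findall` lists the 1 matched substring directly.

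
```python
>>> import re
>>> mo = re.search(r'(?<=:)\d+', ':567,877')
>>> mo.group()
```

Because the assertion is zero-width, the text it checks is not consumed and won't appear in the result.
`re.search` scans for the first position where the pattern succeeds.
The match spans [1:4] → '567'.

'567'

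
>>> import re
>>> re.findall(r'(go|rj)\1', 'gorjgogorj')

['go']

`\1` has to match the exact text group 1 already captured.
One capturing group, so `findall` returns just the captured substring from the one match — 1 in all.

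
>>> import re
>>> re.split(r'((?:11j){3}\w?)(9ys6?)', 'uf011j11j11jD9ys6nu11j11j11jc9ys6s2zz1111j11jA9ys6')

['uf0', '11j11j11jD', '9ys6', 'nu', '11j11j11jc', '9ys6', 's2zz1111j11jA9ys6']

`re.split` interleaves the captured-group text with the surrounding fragments.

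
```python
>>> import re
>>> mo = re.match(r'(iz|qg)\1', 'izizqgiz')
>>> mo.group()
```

'iziz'

`\1` is not a pattern — it's the concrete string captured by group 1, re-applied verbatim.
`match` is anchored at position 0; if the pattern doesn't fit there, it returns None.
The match spans [0:4] → 'iziz'.
Captured: group 1 = 'iz'.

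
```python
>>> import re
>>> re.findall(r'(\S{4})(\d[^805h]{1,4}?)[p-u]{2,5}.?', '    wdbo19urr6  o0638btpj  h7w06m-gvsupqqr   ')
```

[('wdbo', '19'), ('o063', '8b'), ('h7w0', '6m-gv')]

Pattern: exactly 4 of a non-whitespace character (captured); then a digit, then 1 to 4 of any character except [805h] (lazy) (captured); then 2 to 5 of a character in [p-u], then optionally any character.
A `+?`/`*?`/`{m,n}?` starts at its minimum and grows only as far as needed for what follows to match.
Scanning left to right: at [4:14] match 'wdbo19urr6', groups = ('wdbo', '19'); at [16:25] match 'o0638btpj', groups = ('o063', '8b'); at [27:42] match 'h7w06m-gvsupqqr', groups = ('h7w0', '6m-gv').
2 groups means each result is a tuple of 2 captured strings — 3 here.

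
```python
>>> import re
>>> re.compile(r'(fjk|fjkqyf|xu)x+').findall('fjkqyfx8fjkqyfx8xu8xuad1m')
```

Because there's exactly one group, `findall` drops the full match and keeps group 1 from each hit.

['fjkqyf', 'fjkqyf']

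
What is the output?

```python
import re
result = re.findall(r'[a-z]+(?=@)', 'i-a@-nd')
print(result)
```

['a']

The `(?=…)`/`(?<=…)` assertion just peeks at neighbouring text; it doesn't advance the match position.
Scanning left to right: at [2:3] → 'a'.
Since nothing is captured, `findall` lists the 1 matched substring directly.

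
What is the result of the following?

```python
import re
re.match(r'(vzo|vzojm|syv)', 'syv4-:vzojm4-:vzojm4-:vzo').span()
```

(0, 3)

`re.match` won't scan ahead — the pattern has to work from the very first character.
The match spans [0:3] → 'syv'.
Captured: group 1 = 'syv'.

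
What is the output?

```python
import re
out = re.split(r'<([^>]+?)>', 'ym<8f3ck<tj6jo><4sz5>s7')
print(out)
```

Matches to split on: at [2:15] → '<8f3ck<tj6jo>'; at [15:21] → '<4sz5>'.
The group in the pattern means `split` returns the separators' captures alongside the pieces.

['ym', '8f3ck<tj6jo', '', '4sz5', 's7']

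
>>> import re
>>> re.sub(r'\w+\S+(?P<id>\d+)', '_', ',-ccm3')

',-_'

This matches one or more of a word character, then one or more of a non-whitespace character; then one or more of a digit (captured as 'id').
Matches: at [2:6] → 'ccm3'.
Each match is replaced by '_'.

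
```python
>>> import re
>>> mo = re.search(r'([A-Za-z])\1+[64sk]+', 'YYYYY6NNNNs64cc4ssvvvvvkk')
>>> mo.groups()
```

('Y',)

A backreference is literal: `\1` must see the identical characters the first group matched.
`search` walks the string left to right and returns the first match it finds.
The match spans [0:6] → 'YYYYY6'.
Captured: group 1 = 'Y'.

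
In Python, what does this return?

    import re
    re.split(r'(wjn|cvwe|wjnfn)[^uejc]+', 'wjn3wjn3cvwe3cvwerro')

['', 'wjn', 'jn3', 'cvwe', '', 'cvwe', '']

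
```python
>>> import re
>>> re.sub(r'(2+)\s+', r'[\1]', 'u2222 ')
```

'u[2222]'

This matches one or more of a literal '2' (captured); then one or more of whitespace.
Matches: at [1:6] → '2222 '.
The replacement refers to a captured group, so each match is rewritten using its own captured text.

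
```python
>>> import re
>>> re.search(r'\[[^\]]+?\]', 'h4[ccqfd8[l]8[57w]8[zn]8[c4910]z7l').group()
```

The match spans [2:12] → '[ccqfd8[l]'.

'[ccqfd8[l]'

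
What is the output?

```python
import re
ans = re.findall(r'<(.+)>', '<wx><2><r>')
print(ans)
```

['wx><2><r']

Scanning left to right: at [0:10] match '<wx><2><r>', group 1 = 'wx><2><r'.
Because there's exactly one group, `findall` drops the full match and keeps group 1 from the one hit.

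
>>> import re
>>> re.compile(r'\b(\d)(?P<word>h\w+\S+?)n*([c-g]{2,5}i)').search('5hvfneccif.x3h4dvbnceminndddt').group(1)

Pattern: a word boundary (`\b`, zero-width); then a digit (captured); then a literal 'h', then one or more of a word character, then one or more of a non-whitespace character (lazy) (captured as 'word'); then zero or more of a literal 'n'; then 2 to 5 of a character in [c-g], then the literal 'i' (captured).
`re.search` tries every starting position until one works.
The match spans [0:9] → '5hvfnecci'.
Captured: group 1 = '5', group 2 = 'hvfne', group 3 = 'cci'.

'5'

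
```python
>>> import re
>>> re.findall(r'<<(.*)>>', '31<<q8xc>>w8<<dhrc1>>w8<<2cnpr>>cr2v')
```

Scanning left to right: at [2:32] match '<<q8xc>>w8<<dhrc1>>w8<<2cnpr>>', group 1 = 'q8xc>>w8<<dhrc1>>w8<<2cnpr'.
With a single group, `findall` returns only what that group captured — 1 item.

['q8xc>>w8<<dhrc1>>w8<<2cnpr']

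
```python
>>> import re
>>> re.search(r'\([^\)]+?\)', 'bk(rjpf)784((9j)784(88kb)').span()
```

`search` walks the string left to right and returns the first match it finds.
The match spans [2:8] → '(rjpf)'.

(2, 8)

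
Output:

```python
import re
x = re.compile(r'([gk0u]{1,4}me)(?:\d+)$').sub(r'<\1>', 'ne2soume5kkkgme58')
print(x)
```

ne2soume5<kkkgme>

This matches 1 to 4 of one of [gk0u], then the literal 'me' (captured); then one or more of a digit (non-capturing group); then anchored at the end.
Matches: at [9:17] → 'kkkgme58'.
The replacement refers to a captured group, so each match is rewritten using its own captured text.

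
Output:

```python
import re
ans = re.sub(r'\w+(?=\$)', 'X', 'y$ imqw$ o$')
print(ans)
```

X$ X$ X$

The lookaround is zero-width — it requires the adjacent text to match without consuming it, so the asserted text isn't part of the match.
Matches: at [0:1] → 'y'; at [3:7] → 'imqw'; at [9:10] → 'o'.
Each match is replaced by 'X'.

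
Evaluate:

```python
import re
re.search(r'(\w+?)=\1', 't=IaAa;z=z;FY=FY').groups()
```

('z',)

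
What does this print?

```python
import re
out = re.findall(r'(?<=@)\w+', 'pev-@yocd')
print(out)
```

['yocd']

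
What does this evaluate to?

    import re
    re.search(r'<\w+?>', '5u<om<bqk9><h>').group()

'<bqk9>'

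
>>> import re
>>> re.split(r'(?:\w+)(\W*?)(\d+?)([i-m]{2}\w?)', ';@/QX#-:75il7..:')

[';@/', '#-:', '75', 'il7', '..:']

This matches one or more of a word character (non-capturing group); then zero or more of a non-word character (lazy) (captured); then one or more of a digit (lazy) (captured); then exactly 2 of a character in [i-m], then optionally a word character (captured).
Because the pattern has a capturing group, `split` also inserts each captured text between the pieces.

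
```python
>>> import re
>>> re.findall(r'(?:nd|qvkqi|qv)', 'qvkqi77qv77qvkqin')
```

Alternation isn't longest-match — the leftmost alternative that fits at this position is chosen.
Walking the string: at [0:5] → 'qvkqi'; at [7:9] → 'qv'; at [11:16] → 'qvkqi'.
No capturing groups, so `findall` returns the 3 full match strings.

['qvkqi', 'qv', 'qvkqi']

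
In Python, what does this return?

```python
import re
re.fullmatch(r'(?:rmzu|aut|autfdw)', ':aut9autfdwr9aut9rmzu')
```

None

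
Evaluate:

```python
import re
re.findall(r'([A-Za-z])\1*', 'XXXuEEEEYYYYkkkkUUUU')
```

After group 1 captures some text, `\1` only succeeds where that same text appears again.
Walking the string: at [0:3] match 'XXX', group 1 = 'X'; at [3:4] match 'u', group 1 = 'u'; at [4:8] match 'EEEE', group 1 = 'E'; at [8:12] match 'YYYY', group 1 = 'Y'; at [12:16] match 'kkkk', group 1 = 'k'; ….
`findall` collects group 1 from each match (6 total).

['X', 'u', 'E', 'Y', 'k', 'U']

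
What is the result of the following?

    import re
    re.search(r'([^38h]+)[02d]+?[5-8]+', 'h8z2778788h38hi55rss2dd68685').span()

The pattern matches one or more of any character except [38h] (captured); then one or more of one of [02d] (lazy); then one or more of a character in [5-8].
`re.search` tries every starting position until one works.
The match spans [2:10] → 'z2778788'.
Captured: group 1 = 'z'.

(2, 10)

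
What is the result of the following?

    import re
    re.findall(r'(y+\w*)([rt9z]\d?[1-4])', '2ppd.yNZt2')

The pattern matches one or more of the literal 'y', then zero or more of a word character (captured); then one of [rt9z], then optionally a digit, then a character in [1-4] (captured).
Scanning left to right: at [5:10] match 'yNZt2', groups = ('yNZ', 't2').
Multiple groups make `findall` return tuples — one 2-tuple for the one match.

[('yNZ', 't2')]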